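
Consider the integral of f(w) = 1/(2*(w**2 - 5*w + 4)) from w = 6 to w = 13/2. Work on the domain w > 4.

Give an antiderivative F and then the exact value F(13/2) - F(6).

The denominator factors as 2*(w - 4)*(w - 1); partial fractions split f into directly integrable pieces: -1/(6*(w - 1)) + 1/(6*(w - 4)).
F(w) = (log(w - 4) - log(w - 1))/6 is an antiderivative of f.
Check: d/dw[(log(w - 4) - log(w - 1))/6] = 1/(2*w**2 - 10*w + 8), which equals f(w).
F(13/2) = -log(11/2)/6 + log(5/2)/6; F(6) = -log(5)/6 + log(2)/6.
Integral = F(13/2) - F(6) = -log(11/2)/6 - log(2)/6 + log(5/2)/6 + log(5)/6.

Antiderivative: F(w) = (log(w - 4) - log(w - 1))/6; value = -log(11/2)/6 - log(2)/6 + log(5/2)/6 + log(5)/6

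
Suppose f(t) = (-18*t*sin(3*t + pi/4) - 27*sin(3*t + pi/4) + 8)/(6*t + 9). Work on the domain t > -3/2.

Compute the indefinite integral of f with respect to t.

A candidate is checked by its d/dt: the result must match f(t).
Check: d/dt[4*log(t + 3/2)/3 + cos(3*t + pi/4)] = (-18*t*sin(3*t + pi/4) - 27*sin(3*t + pi/4) + 8)/(6*t + 9) = f(t).

F(t) = 4*log(t + 3/2)/3 + cos(3*t + pi/4) + C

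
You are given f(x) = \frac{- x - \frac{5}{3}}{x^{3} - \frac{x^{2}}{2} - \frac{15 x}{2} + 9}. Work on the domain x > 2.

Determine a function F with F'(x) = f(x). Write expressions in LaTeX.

The denominator factors as 3 \left(x - 2\right) \left(x + 3\right) \left(2 x - 3\right); partial fractions split f into directly integrable pieces: \frac{76}{27 \left(2 x - 3\right)} + \frac{8}{135 \left(x + 3\right)} - \frac{22}{15 \left(x - 2\right)}.
Check: d/dx[\frac{2 \left(- 99 \log{\left(x - 2 \right)} + 95 \log{\left(x - \frac{3}{2} \right)} + 4 \log{\left(x + 3 \right)}\right)}{135}] = \frac{- 6 x - 10}{6 x^{3} - 3 x^{2} - 45 x + 54}, which equals f(x).

An antiderivative is F(x) = \frac{2 \left(- 99 \log{\left(x - 2 \right)} + 95 \log{\left(x - \frac{3}{2} \right)} + 4 \log{\left(x + 3 \right)}\right)}{135}.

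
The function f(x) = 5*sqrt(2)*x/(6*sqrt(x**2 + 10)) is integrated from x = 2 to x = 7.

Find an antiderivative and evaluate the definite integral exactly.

f matches the chain-rule pattern g'(h)*h' with inner function h(x) = x**2/2 + 5; substituting u = h(x) collapses the integral.
F(x) = 5*sqrt(x**2/2 + 5)/3 is an antiderivative of f.
Check: d/dx[5*sqrt(x**2/2 + 5)/3] = 5*sqrt(2)*x/(6*sqrt(x**2 + 10)) = f(x).
F(7) = 5*sqrt(118)/6; F(2) = 5*sqrt(7)/3.
Integral = F(7) - F(2) = -5*sqrt(7)/3 + 5*sqrt(118)/6.

Antiderivative: F(x) = 5*sqrt(x**2/2 + 5)/3; value = -5*sqrt(7)/3 + 5*sqrt(118)/6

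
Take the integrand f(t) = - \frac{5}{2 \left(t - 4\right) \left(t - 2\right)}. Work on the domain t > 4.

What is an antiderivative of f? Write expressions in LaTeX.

The denominator factors as 2 \left(t - 4\right) \left(t - 2\right); partial fractions split f into directly integrable pieces: \frac{5}{4 \left(t - 2\right)} - \frac{5}{4 \left(t - 4\right)}.
Check: d/dt[- \frac{5 \log{\left(t - 4 \right)}}{4} + \frac{5 \log{\left(t - 2 \right)}}{4}] = - \frac{5}{2 t^{2} - 12 t + 16}, which equals f(t).

An antiderivative is F(t) = - \frac{5 \log{\left(t - 4 \right)}}{4} + \frac{5 \log{\left(t - 2 \right)}}{4}.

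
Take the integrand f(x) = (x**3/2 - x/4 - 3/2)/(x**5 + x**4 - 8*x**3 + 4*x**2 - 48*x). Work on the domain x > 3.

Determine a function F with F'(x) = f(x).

The denominator factors as 4*x*(x - 3)*(x + 4)*(x**2 + 4); partial fractions split f into directly integrable pieces: -3*(x - 10)/(208*(x**2 + 4)) - 13/(224*(x + 4)) + 15/(364*(x - 3)) + 1/(32*x).
Check: d/dx[(91*log(x) + 120*log(x - 3) - 169*log(x + 4) - 21*log(x**2 + 4) + 210*atan(x/2))/2912] = (2*x**3 - x - 6)/(4*x**5 + 4*x**4 - 32*x**3 + 16*x**2 - 192*x), which equals f(x).

An antiderivative is F(x) = (91*log(x) + 120*log(x - 3) - 169*log(x + 4) - 21*log(x**2 + 4) + 210*atan(x/2))/2912.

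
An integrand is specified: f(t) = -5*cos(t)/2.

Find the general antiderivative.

Differentiate the proposed F(t) back; it has to land on f(t) exactly.
Check: d/dt[-5*sin(t)/2] = -5*cos(t)/2 = f(t).

F(t) = -5*sin(t)/2 + C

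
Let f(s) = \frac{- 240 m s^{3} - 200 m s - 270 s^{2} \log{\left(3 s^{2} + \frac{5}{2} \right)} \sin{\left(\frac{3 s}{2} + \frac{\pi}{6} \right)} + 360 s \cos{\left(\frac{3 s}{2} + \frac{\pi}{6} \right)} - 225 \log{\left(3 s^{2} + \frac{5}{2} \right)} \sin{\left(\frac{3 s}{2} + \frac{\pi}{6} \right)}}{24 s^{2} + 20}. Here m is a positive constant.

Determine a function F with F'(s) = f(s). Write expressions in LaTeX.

An antiderivative is F(s) = \frac{5 \left(- 2 m s^{2} + 3 \log{\left(3 s^{2} + \frac{5}{2} \right)} \cos{\left(\frac{3 s}{2} + \frac{\pi}{6} \right)}\right)}{2}.

Any candidate F(s) must reproduce f(s) exactly when differentiated.
Check: d/ds[\frac{5 \left(- 2 m s^{2} + 3 \log{\left(3 s^{2} + \frac{5}{2} \right)} \cos{\left(\frac{3 s}{2} + \frac{\pi}{6} \right)}\right)}{2}] = \frac{- 240 m s^{3} - 200 m s - 270 s^{2} \log{\left(3 s^{2} + \frac{5}{2} \right)} \sin{\left(\frac{3 s}{2} + \frac{\pi}{6} \right)} + 360 s \cos{\left(\frac{3 s}{2} + \frac{\pi}{6} \right)} - 225 \log{\left(3 s^{2} + \frac{5}{2} \right)} \sin{\left(\frac{3 s}{2} + \frac{\pi}{6} \right)}}{24 s^{2} + 20} = f(s).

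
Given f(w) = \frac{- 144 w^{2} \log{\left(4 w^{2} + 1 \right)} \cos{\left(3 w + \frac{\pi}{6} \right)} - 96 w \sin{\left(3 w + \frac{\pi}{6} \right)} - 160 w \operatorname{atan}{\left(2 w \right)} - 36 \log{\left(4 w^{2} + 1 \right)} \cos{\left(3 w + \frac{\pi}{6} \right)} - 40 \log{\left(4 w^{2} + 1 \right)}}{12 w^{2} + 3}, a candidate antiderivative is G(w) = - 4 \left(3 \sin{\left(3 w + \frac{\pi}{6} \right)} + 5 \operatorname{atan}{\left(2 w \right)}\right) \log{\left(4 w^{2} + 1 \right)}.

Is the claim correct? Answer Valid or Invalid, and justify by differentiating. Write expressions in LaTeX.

Invalid: d/dw[G] - f = \frac{- 288 w^{2} \log{\left(4 w^{2} + 1 \right)} \cos{\left(3 w + \frac{\pi}{6} \right)} - 192 w \sin{\left(3 w + \frac{\pi}{6} \right)} - 320 w \operatorname{atan}{\left(2 w \right)} - 72 \log{\left(4 w^{2} + 1 \right)} \cos{\left(3 w + \frac{\pi}{6} \right)} - 80 \log{\left(4 w^{2} + 1 \right)}}{12 w^{2} + 3}, which is not 0.

d/dw[G] = \frac{- 144 w^{2} \log{\left(4 w^{2} + 1 \right)} \cos{\left(3 w + \frac{\pi}{6} \right)} - 96 w \sin{\left(3 w + \frac{\pi}{6} \right)} - 160 w \operatorname{atan}{\left(2 w \right)} - 36 \log{\left(4 w^{2} + 1 \right)} \cos{\left(3 w + \frac{\pi}{6} \right)} - 40 \log{\left(4 w^{2} + 1 \right)}}{4 w^{2} + 1}
d/dw[G] - f(w) = \frac{- 288 w^{2} \log{\left(4 w^{2} + 1 \right)} \cos{\left(3 w + \frac{\pi}{6} \right)} - 192 w \sin{\left(3 w + \frac{\pi}{6} \right)} - 320 w \operatorname{atan}{\left(2 w \right)} - 72 \log{\left(4 w^{2} + 1 \right)} \cos{\left(3 w + \frac{\pi}{6} \right)} - 80 \log{\left(4 w^{2} + 1 \right)}}{12 w^{2} + 3} != 0.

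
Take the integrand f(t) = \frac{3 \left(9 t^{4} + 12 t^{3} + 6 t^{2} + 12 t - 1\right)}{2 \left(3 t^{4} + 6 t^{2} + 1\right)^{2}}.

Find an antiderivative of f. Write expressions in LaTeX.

An antiderivative is F(t) = \frac{- \frac{t}{2} - \frac{1}{2}}{t^{4} + 2 t^{2} + \frac{1}{3}}.

Recognize the product-rule pattern: f = u'v + uv' with u = \frac{1}{t^{4} + 2 t^{2} + \frac{1}{3}}, v = - \frac{t}{2} - \frac{1}{2}, so integration by parts undoes it.
Check: d/dt[\frac{- \frac{t}{2} - \frac{1}{2}}{t^{4} + 2 t^{2} + \frac{1}{3}}] = \frac{27 t^{4} + 36 t^{3} + 18 t^{2} + 36 t - 3}{18 t^{8} + 72 t^{6} + 84 t^{4} + 24 t^{2} + 2}, which equals f(t).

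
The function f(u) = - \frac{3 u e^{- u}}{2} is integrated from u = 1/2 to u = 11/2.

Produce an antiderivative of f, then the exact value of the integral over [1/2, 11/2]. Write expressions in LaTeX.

Antiderivative: F(u) = \frac{3 \left(u + 1\right) e^{- u}}{2}; value = - \frac{9}{4 e^{\frac{1}{2}}} + \frac{39}{4 e^{\frac{11}{2}}}

f has the shape v'r + vr' for v = \frac{3 u}{2} + \frac{3}{2} and r = e^{- u} — it is the derivative of the product v*r.
F(u) = \frac{3 \left(u + 1\right) e^{- u}}{2} is an antiderivative of f.
Check: d/du[\frac{3 \left(u + 1\right) e^{- u}}{2}] = - \frac{3 u e^{- u}}{2} = f(u).
F(11/2) = \frac{39}{4 e^{\frac{11}{2}}}; F(1/2) = \frac{9}{4 e^{\frac{1}{2}}}.
Integral = F(11/2) - F(1/2) = - \frac{9}{4 e^{\frac{1}{2}}} + \frac{39}{4 e^{\frac{11}{2}}}.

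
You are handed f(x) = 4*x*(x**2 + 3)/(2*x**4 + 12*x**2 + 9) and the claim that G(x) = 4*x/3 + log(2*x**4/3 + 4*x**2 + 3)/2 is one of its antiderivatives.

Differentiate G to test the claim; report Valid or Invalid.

d/dx[G] = (8*x**4 + 12*x**3 + 48*x**2 + 36*x + 36)/(6*x**4 + 36*x**2 + 27)
d/dx[G] - f(x) = 4/3 != 0.

Invalid: d/dx[G] - f = 4/3, which is not 0.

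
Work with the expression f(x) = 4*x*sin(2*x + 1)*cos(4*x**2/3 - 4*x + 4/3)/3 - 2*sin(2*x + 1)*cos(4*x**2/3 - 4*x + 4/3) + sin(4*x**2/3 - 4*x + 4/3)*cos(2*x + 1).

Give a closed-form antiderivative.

An antiderivative is F(x) = sin(2*x + 1)*sin(4*x**2/3 - 4*x + 4/3)/2.

f has the shape u'v + uv' for u = sin(2*x + 1)/2 and v = sin(4*x**2/3 - 4*x + 4/3) — it is the derivative of the product u*v.
Check: d/dx[sin(2*x + 1)*sin(4*x**2/3 - 4*x + 4/3)/2] = 4*x*sin(2*x + 1)*cos(4*x**2/3 - 4*x + 4/3)/3 - 2*sin(2*x + 1)*cos(4*x**2/3 - 4*x + 4/3) + sin(4*x**2/3 - 4*x + 4/3)*cos(2*x + 1) = f(x).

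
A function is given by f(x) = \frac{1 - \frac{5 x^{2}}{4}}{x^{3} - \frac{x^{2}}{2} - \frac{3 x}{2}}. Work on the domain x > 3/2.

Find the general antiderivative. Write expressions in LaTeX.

F(x) = \frac{- 40 \log{\left(x \right)} - 29 \log{\left(x - \frac{3}{2} \right)} - 6 \log{\left(x + 1 \right)}}{60} + C

Factor the denominator (2 x \left(x + 1\right) \left(2 x - 3\right)) and decompose: f = - \frac{29}{30 \left(2 x - 3\right)} - \frac{1}{10 \left(x + 1\right)} - \frac{2}{3 x}; each piece integrates to a log, atan, or power term.
Check: d/dx[\frac{- 40 \log{\left(x \right)} - 29 \log{\left(x - \frac{3}{2} \right)} - 6 \log{\left(x + 1 \right)}}{60}] = \frac{4 - 5 x^{2}}{4 x^{3} - 2 x^{2} - 6 x}, which equals f(x).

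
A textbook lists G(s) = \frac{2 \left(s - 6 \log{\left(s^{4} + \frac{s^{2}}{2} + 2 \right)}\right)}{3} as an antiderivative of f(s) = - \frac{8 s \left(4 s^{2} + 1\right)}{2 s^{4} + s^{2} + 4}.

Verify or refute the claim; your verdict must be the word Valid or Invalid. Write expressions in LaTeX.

d/ds[G] = \frac{4 s^{4} - 96 s^{3} + 2 s^{2} - 24 s + 8}{6 s^{4} + 3 s^{2} + 12}
d/ds[G] - f(s) = \frac{2}{3} != 0.

Invalid: d/ds[G] - f = \frac{2}{3}, which is not 0.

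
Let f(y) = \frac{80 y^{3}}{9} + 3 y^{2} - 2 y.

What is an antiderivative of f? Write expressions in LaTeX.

An antiderivative is F(y) = \frac{40 y^{4} + 18 y^{3} - 18 y^{2} + 9}{18}.

The integrand splits into summands that can be handled one at a time.
Check: d/dy[\frac{40 y^{4} + 18 y^{3} - 18 y^{2} + 9}{18}] = \frac{80 y^{3}}{9} + 3 y^{2} - 2 y = f(y).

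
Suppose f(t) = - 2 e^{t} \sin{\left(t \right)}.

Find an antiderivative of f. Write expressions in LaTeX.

A candidate is checked by its d/dt: the result must match f(t).
Check: d/dt[- e^{t} \sin{\left(t \right)} + e^{t} \cos{\left(t \right)}] = - 2 e^{t} \sin{\left(t \right)} = f(t).

An antiderivative is F(t) = - e^{t} \sin{\left(t \right)} + e^{t} \cos{\left(t \right)}.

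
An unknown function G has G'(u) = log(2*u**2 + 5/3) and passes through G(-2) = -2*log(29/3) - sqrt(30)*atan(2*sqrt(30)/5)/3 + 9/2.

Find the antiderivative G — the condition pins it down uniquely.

For G(u) to be correct, d/du[G] must agree with the stated G'(u) identically.
A general antiderivative is u*log(2*u**2 + 5/3) - 2*u + sqrt(30)*atan(sqrt(30)*u/5)/3 + C.
The condition gives C = -2*log(29/3) - sqrt(30)*atan(2*sqrt(30)/5)/3 + 9/2 - (-2*log(29/3) - sqrt(30)*atan(2*sqrt(30)/5)/3 + 4) = 1/2.
So G(u) = (6*u*log(2*u**2 + 5/3) - 12*u + 2*sqrt(30)*atan(sqrt(30)*u/5) + 3)/6.
Check: d/du[(6*u*log(2*u**2 + 5/3) - 12*u + 2*sqrt(30)*atan(sqrt(30)*u/5) + 3)/6] = log(2*u**2 + 5/3) = G'(u).

G(u) = (6*u*log(2*u**2 + 5/3) - 12*u + 2*sqrt(30)*atan(sqrt(30)*u/5) + 3)/6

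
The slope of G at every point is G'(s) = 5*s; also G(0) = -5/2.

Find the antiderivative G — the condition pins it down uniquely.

G(s) = 5*s**2/2 - 5/2

Any candidate G(s) must reproduce the stated G'(s) exactly.
A general antiderivative is 5*s**2/2 - 3/2 + C.
The condition gives C = -5/2 - (-3/2) = -1.
So G(s) = 5*s**2/2 - 5/2.
Check: d/ds[5*s**2/2 - 5/2] = 5*s = G'(s).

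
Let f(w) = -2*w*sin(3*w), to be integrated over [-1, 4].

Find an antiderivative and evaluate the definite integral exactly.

Antiderivative: F(w) = 2*(3*w*cos(3*w) - sin(3*w))/9; value = 2*cos(3)/3 - 2*sin(3)/9 - 2*sin(12)/9 + 8*cos(12)/3

Check any antiderivative F(w) by computing F'(w) and comparing it with f(w).
F(w) = 2*(3*w*cos(3*w) - sin(3*w))/9 is an antiderivative of f.
Check: d/dw[2*(3*w*cos(3*w) - sin(3*w))/9] = -2*w*sin(3*w) = f(w).
F(4) = -2*sin(12)/9 + 8*cos(12)/3; F(-1) = 2*sin(3)/9 - 2*cos(3)/3.
Integral = F(4) - F(-1) = 2*cos(3)/3 - 2*sin(3)/9 - 2*sin(12)/9 + 8*cos(12)/3.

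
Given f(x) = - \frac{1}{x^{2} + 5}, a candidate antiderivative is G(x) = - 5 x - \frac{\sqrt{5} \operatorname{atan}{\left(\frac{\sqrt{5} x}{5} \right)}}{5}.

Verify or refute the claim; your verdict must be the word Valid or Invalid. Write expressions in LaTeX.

d/dx[G] = \frac{- 5 x^{2} - 26}{x^{2} + 5}
d/dx[G] - f(x) = -5 != 0.

Invalid: d/dx[G] - f = -5, which is not 0.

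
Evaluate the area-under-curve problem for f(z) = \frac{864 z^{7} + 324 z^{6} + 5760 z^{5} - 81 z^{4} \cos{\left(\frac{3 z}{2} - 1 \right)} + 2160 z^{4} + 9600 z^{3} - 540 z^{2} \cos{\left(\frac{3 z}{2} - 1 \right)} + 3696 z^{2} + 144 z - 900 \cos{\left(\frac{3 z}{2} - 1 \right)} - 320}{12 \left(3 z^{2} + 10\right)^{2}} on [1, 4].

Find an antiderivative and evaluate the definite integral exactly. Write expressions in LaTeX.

Differentiate the proposed F(z) back; it has to land on f(z) exactly.
F(z) = \frac{36 z^{6} + 18 z^{5} + 120 z^{4} + 60 z^{3} - 9 z^{2} \sin{\left(\frac{3 z}{2} - 1 \right)} + 9 z^{2} - 16 z - 30 \sin{\left(\frac{3 z}{2} - 1 \right)} + 18}{18 z^{2} + 60} is an antiderivative of f.
Check: d/dz[\frac{36 z^{6} + 18 z^{5} + 120 z^{4} + 60 z^{3} - 9 z^{2} \sin{\left(\frac{3 z}{2} - 1 \right)} + 9 z^{2} - 16 z - 30 \sin{\left(\frac{3 z}{2} - 1 \right)} + 18}{18 z^{2} + 60}] = \frac{864 z^{7} + 324 z^{6} + 5760 z^{5} - 81 z^{4} \cos{\left(\frac{3 z}{2} - 1 \right)} + 2160 z^{4} + 9600 z^{3} - 540 z^{2} \cos{\left(\frac{3 z}{2} - 1 \right)} + 3696 z^{2} + 144 z - 900 \cos{\left(\frac{3 z}{2} - 1 \right)} - 320}{108 z^{4} + 720 z^{2} + 1200}, which equals f(z).
F(4) = \frac{100273}{174} - \frac{\sin{\left(5 \right)}}{2}; F(1) = \frac{245}{78} - \frac{\sin{\left(\frac{1}{2} \right)}}{2}.
Integral = F(4) - F(1) = \frac{\sin{\left(\frac{1}{2} \right)}}{2} - \frac{\sin{\left(5 \right)}}{2} + \frac{216074}{377}.

Antiderivative: F(z) = \frac{36 z^{6} + 18 z^{5} + 120 z^{4} + 60 z^{3} - 9 z^{2} \sin{\left(\frac{3 z}{2} - 1 \right)} + 9 z^{2} - 16 z - 30 \sin{\left(\frac{3 z}{2} - 1 \right)} + 18}{18 z^{2} + 60}; value = \frac{\sin{\left(\frac{1}{2} \right)}}{2} - \frac{\sin{\left(5 \right)}}{2} + \frac{216074}{377}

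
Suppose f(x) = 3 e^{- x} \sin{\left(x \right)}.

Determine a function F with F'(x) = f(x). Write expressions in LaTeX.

An antiderivative is F(x) = \frac{\left(- 3 \sin{\left(x \right)} - 3 \cos{\left(x \right)}\right) e^{- x}}{2}.

Check any antiderivative F(x) by computing F'(x) and comparing it with f(x).
Check: d/dx[\frac{\left(- 3 \sin{\left(x \right)} - 3 \cos{\left(x \right)}\right) e^{- x}}{2}] = 3 e^{- x} \sin{\left(x \right)} = f(x).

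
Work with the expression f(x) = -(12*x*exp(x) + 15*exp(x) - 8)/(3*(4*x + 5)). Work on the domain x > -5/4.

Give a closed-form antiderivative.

An antiderivative is F(x) = -exp(x) + 2*log(2*x + 5/2)/3.

A candidate is checked by its d/dx: the result must match f(x).
Check: d/dx[-exp(x) + 2*log(2*x + 5/2)/3] = (-12*x*exp(x) - 15*exp(x) + 8)/(12*x + 15), which equals f(x).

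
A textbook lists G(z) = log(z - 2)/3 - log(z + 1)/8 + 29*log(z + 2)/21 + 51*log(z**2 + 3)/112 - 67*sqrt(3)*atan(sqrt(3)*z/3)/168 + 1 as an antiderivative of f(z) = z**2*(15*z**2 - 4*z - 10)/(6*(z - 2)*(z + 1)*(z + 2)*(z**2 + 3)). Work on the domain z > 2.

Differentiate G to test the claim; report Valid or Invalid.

Valid. The derivative of G reproduces f.

d/dz[G] = (15*z**4 - 4*z**3 - 10*z**2)/(6*z**5 + 6*z**4 - 6*z**3 - 6*z**2 - 72*z - 72)
This equals f(z) exactly, so the claim holds.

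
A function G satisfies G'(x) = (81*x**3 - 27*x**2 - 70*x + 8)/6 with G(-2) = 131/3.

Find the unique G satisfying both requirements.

The substitution u = -3*x**2/2 + x/3 + 4/3 works: G'(x) is exactly (dG/du)*(du/dx) for that inner function.
A general antiderivative is 3*(-3*x**2/2 + x/3 + 4/3)**2/2 + C.
The condition gives C = 131/3 - (128/3) = 1.
So G(x) = ((-9*x**2 + 2*x + 8)**2 + 24)/24.
Check: d/dx[((-9*x**2 + 2*x + 8)**2 + 24)/24] = 27*x**3/2 - 9*x**2/2 - 35*x/3 + 4/3, which equals G'(x).

G(x) = ((-9*x**2 + 2*x + 8)**2 + 24)/24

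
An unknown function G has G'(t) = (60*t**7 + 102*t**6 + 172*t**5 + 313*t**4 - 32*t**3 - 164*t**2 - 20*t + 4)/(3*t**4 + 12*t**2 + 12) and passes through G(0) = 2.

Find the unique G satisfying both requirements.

G(t) = (t + 2)*(5*t**5 + 4*t**4/3 - 4*t**3 - t**2 + t/3)/(t**2 + 2) + 2

Check a candidate G(t) by differentiating: d/dt[G] must match the given G'(t).
A general antiderivative is (t + 2)*(5*t**5 + 4*t**4/3 - 4*t**3 - t**2 + t/3)/(t**2 + 2) + C.
The condition gives C = 2 - (0) = 2.
So G(t) = (t + 2)*(5*t**5 + 4*t**4/3 - 4*t**3 - t**2 + t/3)/(t**2 + 2) + 2.
Check: d/dt[(t + 2)*(5*t**5 + 4*t**4/3 - 4*t**3 - t**2 + t/3)/(t**2 + 2) + 2] = (60*t**7 + 102*t**6 + 172*t**5 + 313*t**4 - 32*t**3 - 164*t**2 - 20*t + 4)/(3*t**4 + 12*t**2 + 12) = G'(t).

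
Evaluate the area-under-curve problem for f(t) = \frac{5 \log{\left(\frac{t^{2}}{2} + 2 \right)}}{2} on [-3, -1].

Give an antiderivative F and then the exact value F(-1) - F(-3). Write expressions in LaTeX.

Antiderivative: F(t) = \frac{5 t \log{\left(\frac{t^{2}}{2} + 2 \right)}}{2} - 5 t + 10 \operatorname{atan}{\left(\frac{t}{2} \right)}; value = -10 - 10 \operatorname{atan}{\left(\frac{1}{2} \right)} - \frac{5 \log{\left(\frac{5}{2} \right)}}{2} + 10 \operatorname{atan}{\left(\frac{3}{2} \right)} + \frac{15 \log{\left(\frac{13}{2} \right)}}{2}

An antiderivative F(t) passes only if d/dt[F] lands on f(t) exactly.
F(t) = \frac{5 t \log{\left(\frac{t^{2}}{2} + 2 \right)}}{2} - 5 t + 10 \operatorname{atan}{\left(\frac{t}{2} \right)} is an antiderivative of f.
Check: d/dt[\frac{5 t \log{\left(\frac{t^{2}}{2} + 2 \right)}}{2} - 5 t + 10 \operatorname{atan}{\left(\frac{t}{2} \right)}] = \frac{5 \log{\left(\frac{t^{2}}{2} + 2 \right)}}{2} = f(t).
F(-1) = - 10 \operatorname{atan}{\left(\frac{1}{2} \right)} - \frac{5 \log{\left(\frac{5}{2} \right)}}{2} + 5; F(-3) = - \frac{15 \log{\left(\frac{13}{2} \right)}}{2} - 10 \operatorname{atan}{\left(\frac{3}{2} \right)} + 15.
Integral = F(-1) - F(-3) = -10 - 10 \operatorname{atan}{\left(\frac{1}{2} \right)} - \frac{5 \log{\left(\frac{5}{2} \right)}}{2} + 10 \operatorname{atan}{\left(\frac{3}{2} \right)} + \frac{15 \log{\left(\frac{13}{2} \right)}}{2}.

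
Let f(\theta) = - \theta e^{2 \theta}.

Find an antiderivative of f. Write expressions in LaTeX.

An antiderivative is F(\theta) = - \frac{\left(2 \theta - 1\right) e^{2 \theta}}{4}.

Recognize the product-rule pattern: f = u'v + uv' with u = \frac{1}{4} - \frac{\theta}{2}, v = e^{2 \theta}, so integration by parts undoes it.
Check: d/d\theta[- \frac{\left(2 \theta - 1\right) e^{2 \theta}}{4}] = - \theta e^{2 \theta} = f(\theta).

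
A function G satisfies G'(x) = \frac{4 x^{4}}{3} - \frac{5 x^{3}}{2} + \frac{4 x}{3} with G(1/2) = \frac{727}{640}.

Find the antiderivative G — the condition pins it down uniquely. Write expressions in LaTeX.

G(x) = \frac{4 x^{5}}{15} - \frac{5 x^{4}}{8} + \frac{2 x^{2}}{3} + 1

The integrand splits into summands that can be handled one at a time.
A general antiderivative is \frac{4 x^{5}}{15} - \frac{5 x^{4}}{8} + \frac{2 x^{2}}{3} + C.
The condition gives C = \frac{727}{640} - (\frac{87}{640}) = 1.
So G(x) = \frac{4 x^{5}}{15} - \frac{5 x^{4}}{8} + \frac{2 x^{2}}{3} + 1.
Check: d/dx[\frac{4 x^{5}}{15} - \frac{5 x^{4}}{8} + \frac{2 x^{2}}{3} + 1] = \frac{4 x^{4}}{3} - \frac{5 x^{3}}{2} + \frac{4 x}{3} = G'(x).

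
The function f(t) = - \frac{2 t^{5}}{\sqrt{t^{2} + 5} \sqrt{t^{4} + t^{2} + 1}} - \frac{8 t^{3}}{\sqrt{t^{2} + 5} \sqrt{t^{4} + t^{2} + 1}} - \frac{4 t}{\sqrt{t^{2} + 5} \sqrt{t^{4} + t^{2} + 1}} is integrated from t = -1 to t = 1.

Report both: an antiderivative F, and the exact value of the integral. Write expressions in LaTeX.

f has the shape u'v + uv' for u = - \frac{2 \sqrt{t^{2} + 5}}{3} and v = \sqrt{t^{4} + t^{2} + 1} — it is the derivative of the product u*v.
F(t) = - \frac{2 \sqrt{t^{2} + 5} \sqrt{t^{4} + t^{2} + 1}}{3} is an antiderivative of f.
Check: d/dt[- \frac{2 \sqrt{t^{2} + 5} \sqrt{t^{4} + t^{2} + 1}}{3}] = \frac{- 2 t^{5} - 8 t^{3} - 4 t}{\sqrt{t^{2} + 5} \sqrt{t^{4} + t^{2} + 1}}, which equals f(t).
F(1) = - 2 \sqrt{2}; F(-1) = - 2 \sqrt{2}.
Integral = F(1) - F(-1) = 0.

Antiderivative: F(t) = - \frac{2 \sqrt{t^{2} + 5} \sqrt{t^{4} + t^{2} + 1}}{3}; value = 0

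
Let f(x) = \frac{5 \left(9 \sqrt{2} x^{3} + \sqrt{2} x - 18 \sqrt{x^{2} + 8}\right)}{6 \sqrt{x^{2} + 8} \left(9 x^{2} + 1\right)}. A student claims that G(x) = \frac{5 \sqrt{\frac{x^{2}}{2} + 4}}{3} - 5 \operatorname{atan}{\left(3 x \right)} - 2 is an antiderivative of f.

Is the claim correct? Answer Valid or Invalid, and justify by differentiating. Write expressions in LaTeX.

d/dx[G] = \frac{45 \sqrt{2} x^{3} + 5 \sqrt{2} x - 90 \sqrt{x^{2} + 8}}{54 x^{2} \sqrt{x^{2} + 8} + 6 \sqrt{x^{2} + 8}}
This equals f(x) exactly, so the claim holds.

Valid - differentiating G returns exactly f.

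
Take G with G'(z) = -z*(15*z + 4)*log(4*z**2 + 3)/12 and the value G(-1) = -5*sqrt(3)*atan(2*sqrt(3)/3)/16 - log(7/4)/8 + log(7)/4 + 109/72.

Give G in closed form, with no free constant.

The proposed G(z) is checked by its d/dz: the result must match the given G'(z).
A general antiderivative is 5*z**3/18 + z**2/6 - 5*z/8 + (-5*z**3/12 - z**2/6)*log(4*z**2 + 3) - log(z**2 + 3/4)/8 + 5*sqrt(3)*atan(2*sqrt(3)*z/3)/16 + C.
The condition gives C = -5*sqrt(3)*atan(2*sqrt(3)/3)/16 - log(7/4)/8 + log(7)/4 + 109/72 - (-5*sqrt(3)*atan(2*sqrt(3)/3)/16 - log(7/4)/8 + log(7)/4 + 37/72) = 1.
So G(z) = (40*z**3 + 12*z**2*(-5*z - 2)*log(4*z**2 + 3) + 24*z**2 - 90*z - 18*log(z**2 + 3/4) + 45*sqrt(3)*atan(2*sqrt(3)*z/3) + 144)/144.
Check: d/dz[(40*z**3 + 12*z**2*(-5*z - 2)*log(4*z**2 + 3) + 24*z**2 - 90*z - 18*log(z**2 + 3/4) + 45*sqrt(3)*atan(2*sqrt(3)*z/3) + 144)/144] = -5*z**2*log(4*z**2 + 3)/4 - z*log(4*z**2 + 3)/3, which equals G'(z).

G(z) = (40*z**3 + 12*z**2*(-5*z - 2)*log(4*z**2 + 3) + 24*z**2 - 90*z - 18*log(z**2 + 3/4) + 45*sqrt(3)*atan(2*sqrt(3)*z/3) + 144)/144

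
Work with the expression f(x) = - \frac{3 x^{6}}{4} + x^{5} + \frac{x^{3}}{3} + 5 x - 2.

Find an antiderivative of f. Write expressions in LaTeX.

Integrate term by term and add the pieces.
Check: d/dx[- \frac{3 x^{7}}{28} + \frac{x^{6}}{6} + \frac{x^{4}}{12} + \frac{5 x^{2}}{2} - 2 x] = - \frac{3 x^{6}}{4} + x^{5} + \frac{x^{3}}{3} + 5 x - 2 = f(x).

An antiderivative is F(x) = - \frac{3 x^{7}}{28} + \frac{x^{6}}{6} + \frac{x^{4}}{12} + \frac{5 x^{2}}{2} - 2 x.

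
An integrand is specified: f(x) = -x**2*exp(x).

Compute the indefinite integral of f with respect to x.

f has the shape u'v + uv' for u = -x**2 + 2*x - 2 and v = exp(x) — it is the derivative of the product u*v.
Check: d/dx[-x**2*exp(x) + 2*x*exp(x) - 2*exp(x)] = -x**2*exp(x) = f(x).

F(x) = -x**2*exp(x) + 2*x*exp(x) - 2*exp(x) + C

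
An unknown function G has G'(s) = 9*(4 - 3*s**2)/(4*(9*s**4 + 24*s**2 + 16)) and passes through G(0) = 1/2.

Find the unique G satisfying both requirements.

Recognize the product-rule pattern: G'(s) = u'v + uv' with u = 3*s/4, v = 1/(s**2 + 4/3), so integration by parts undoes it.
A general antiderivative is 3*s/(4*(s**2 + 4/3)) + C.
The condition gives C = 1/2 - (0) = 1/2.
So G(s) = (6*s**2 + 9*s + 8)/(12*s**2 + 16).
Check: d/ds[(6*s**2 + 9*s + 8)/(12*s**2 + 16)] = (36 - 27*s**2)/(36*s**4 + 96*s**2 + 64), which equals G'(s).

G(s) = (6*s**2 + 9*s + 8)/(12*s**2 + 16)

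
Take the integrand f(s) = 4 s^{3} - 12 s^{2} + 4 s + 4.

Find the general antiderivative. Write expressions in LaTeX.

F(s) = \left(- s^{2} + 2 s + 1\right)^{2} + C

f matches the chain-rule pattern g'(h)*h' with inner function h(s) = - s^{2} + 2 s + 1; substituting u = h(s) collapses the integral.
Check: d/ds[\left(- s^{2} + 2 s + 1\right)^{2}] = 4 s^{3} - 12 s^{2} + 4 s + 4 = f(s).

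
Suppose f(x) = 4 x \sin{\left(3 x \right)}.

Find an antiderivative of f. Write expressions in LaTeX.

An antiderivative is F(x) = - \frac{4 x \cos{\left(3 x \right)}}{3} + \frac{4 \sin{\left(3 x \right)}}{9}.

Recover f(x) by differentiating a candidate F(x); any mismatch rules it out.
Check: d/dx[- \frac{4 x \cos{\left(3 x \right)}}{3} + \frac{4 \sin{\left(3 x \right)}}{9}] = 4 x \sin{\left(3 x \right)} = f(x).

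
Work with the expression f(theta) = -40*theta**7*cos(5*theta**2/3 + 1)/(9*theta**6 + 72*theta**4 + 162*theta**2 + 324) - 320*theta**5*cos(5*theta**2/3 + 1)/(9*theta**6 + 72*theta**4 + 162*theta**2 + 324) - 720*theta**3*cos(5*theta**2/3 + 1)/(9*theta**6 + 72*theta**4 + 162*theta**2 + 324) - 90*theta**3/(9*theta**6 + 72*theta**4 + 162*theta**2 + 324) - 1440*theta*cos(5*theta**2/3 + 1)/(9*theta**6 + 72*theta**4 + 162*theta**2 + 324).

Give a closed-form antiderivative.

An antiderivative is F(theta) = log(theta**2/2 + 3) - log(theta**4 + 2*theta**2 + 6)/2 - 4*sin(5*theta**2/3 + 1)/3.

The integrand splits into summands that can be handled one at a time.
Check: d/dtheta[log(theta**2/2 + 3) - log(theta**4 + 2*theta**2 + 6)/2 - 4*sin(5*theta**2/3 + 1)/3] = (-40*theta**7*cos(5*theta**2/3 + 1) - 320*theta**5*cos(5*theta**2/3 + 1) - 720*theta**3*cos(5*theta**2/3 + 1) - 90*theta**3 - 1440*theta*cos(5*theta**2/3 + 1))/(9*theta**6 + 72*theta**4 + 162*theta**2 + 324), which equals f(theta).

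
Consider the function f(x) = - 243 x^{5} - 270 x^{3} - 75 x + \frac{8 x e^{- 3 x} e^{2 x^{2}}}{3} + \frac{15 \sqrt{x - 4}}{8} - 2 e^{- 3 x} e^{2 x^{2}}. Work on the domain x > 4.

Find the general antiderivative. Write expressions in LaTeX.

The integrand splits into summands that can be handled one at a time.
Check: d/dx[- \frac{1458 x^{6} + 2430 x^{4} + 1350 x^{2} - 45 x \sqrt{x - 4} + 180 \sqrt{x - 4} + 250 - 24 e^{- 3 x} e^{2 x^{2}}}{36}] = \frac{\left(- 5832 x^{5} \sqrt{x - 4} e^{3 x} - 6480 x^{3} \sqrt{x - 4} e^{3 x} - 1800 x \sqrt{x - 4} e^{3 x} + 64 x \sqrt{x - 4} e^{2 x^{2}} + 45 x e^{3 x} - 48 \sqrt{x - 4} e^{2 x^{2}} - 180 e^{3 x}\right) e^{- 3 x}}{24 \sqrt{x - 4}}, which equals f(x).

F(x) = - \frac{1458 x^{6} + 2430 x^{4} + 1350 x^{2} - 45 x \sqrt{x - 4} + 180 \sqrt{x - 4} + 250 - 24 e^{- 3 x} e^{2 x^{2}}}{36} + C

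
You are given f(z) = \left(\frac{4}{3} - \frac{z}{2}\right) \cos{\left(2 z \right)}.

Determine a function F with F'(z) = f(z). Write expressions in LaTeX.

An antiderivative is F(z) = - \frac{z \sin{\left(2 z \right)}}{4} + \frac{2 \sin{\left(2 z \right)}}{3} - \frac{\cos{\left(2 z \right)}}{8}.

For F(z) to be correct the identity F'(z) - f(z) = 0 must hold.
Check: d/dz[- \frac{z \sin{\left(2 z \right)}}{4} + \frac{2 \sin{\left(2 z \right)}}{3} - \frac{\cos{\left(2 z \right)}}{8}] = - \frac{z \cos{\left(2 z \right)}}{2} + \frac{4 \cos{\left(2 z \right)}}{3}, which equals f(z).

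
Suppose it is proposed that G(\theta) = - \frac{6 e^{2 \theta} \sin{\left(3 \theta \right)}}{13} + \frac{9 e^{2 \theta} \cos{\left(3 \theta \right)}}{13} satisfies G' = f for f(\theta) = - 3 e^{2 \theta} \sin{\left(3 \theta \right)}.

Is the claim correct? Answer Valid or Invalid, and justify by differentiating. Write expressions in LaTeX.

Valid - the claim checks out under differentiation.

d/d\theta[G] = - 3 e^{2 \theta} \sin{\left(3 \theta \right)}
This equals f(\theta) exactly, so the claim holds.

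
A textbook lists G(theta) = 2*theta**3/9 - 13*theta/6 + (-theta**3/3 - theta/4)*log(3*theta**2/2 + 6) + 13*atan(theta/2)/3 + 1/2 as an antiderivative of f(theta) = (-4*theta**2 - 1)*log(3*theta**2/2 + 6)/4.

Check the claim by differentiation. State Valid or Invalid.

d/dtheta[G] = -theta**2*log(theta**2/2 + 2) - theta**2*log(3) - log(theta**2/2 + 2)/4 - log(3)/4
This equals f(theta) exactly, so the claim holds.

Valid: G'(theta) = f(theta).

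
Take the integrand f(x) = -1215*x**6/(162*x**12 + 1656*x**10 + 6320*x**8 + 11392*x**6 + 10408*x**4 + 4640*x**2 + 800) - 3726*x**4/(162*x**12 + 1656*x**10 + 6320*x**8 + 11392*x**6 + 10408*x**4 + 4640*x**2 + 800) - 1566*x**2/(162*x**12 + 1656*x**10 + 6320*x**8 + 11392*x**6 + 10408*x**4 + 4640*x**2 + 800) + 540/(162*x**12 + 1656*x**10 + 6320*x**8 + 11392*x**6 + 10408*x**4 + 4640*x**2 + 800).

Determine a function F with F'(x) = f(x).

An antiderivative is F(x) = 27*x/(2*(9*x**2 + 10)*(x**4 + 4*x**2 + 2)).

Integrate term by term and add the pieces.
Check: d/dx[27*x/(2*(9*x**2 + 10)*(x**4 + 4*x**2 + 2))] = (-1215*x**6 - 3726*x**4 - 1566*x**2 + 540)/(162*x**12 + 1656*x**10 + 6320*x**8 + 11392*x**6 + 10408*x**4 + 4640*x**2 + 800), which equals f(x).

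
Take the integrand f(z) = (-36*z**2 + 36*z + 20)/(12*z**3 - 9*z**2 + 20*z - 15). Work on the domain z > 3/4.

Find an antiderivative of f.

An antiderivative F(z) passes only if d/dz[F] lands on f(z) exactly.
Check: d/dz[log(2*z - 3/2) - 2*log(3*z**2 + 5)] = (-36*z**2 + 36*z + 20)/(12*z**3 - 9*z**2 + 20*z - 15) = f(z).

An antiderivative is F(z) = log(2*z - 3/2) - 2*log(3*z**2 + 5).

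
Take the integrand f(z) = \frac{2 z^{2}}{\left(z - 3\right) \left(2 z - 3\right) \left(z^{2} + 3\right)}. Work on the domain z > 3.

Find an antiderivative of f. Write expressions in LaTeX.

Factor the denominator (\left(z - 3\right) \left(2 z - 3\right) \left(z^{2} + 3\right)) and decompose: f = - \frac{3 z + 1}{14 \left(z^{2} + 3\right)} - \frac{4}{7 \left(2 z - 3\right)} + \frac{1}{2 \left(z - 3\right)}; each piece integrates to a log, atan, or power term.
Check: d/dz[\frac{\log{\left(z - 3 \right)}}{2} - \frac{2 \log{\left(z - \frac{3}{2} \right)}}{7} - \frac{3 \log{\left(z^{2} + 3 \right)}}{28} - \frac{\sqrt{3} \operatorname{atan}{\left(\frac{\sqrt{3} z}{3} \right)}}{42}] = \frac{2 z^{2}}{2 z^{4} - 9 z^{3} + 15 z^{2} - 27 z + 27}, which equals f(z).

An antiderivative is F(z) = \frac{\log{\left(z - 3 \right)}}{2} - \frac{2 \log{\left(z - \frac{3}{2} \right)}}{7} - \frac{3 \log{\left(z^{2} + 3 \right)}}{28} - \frac{\sqrt{3} \operatorname{atan}{\left(\frac{\sqrt{3} z}{3} \right)}}{42}.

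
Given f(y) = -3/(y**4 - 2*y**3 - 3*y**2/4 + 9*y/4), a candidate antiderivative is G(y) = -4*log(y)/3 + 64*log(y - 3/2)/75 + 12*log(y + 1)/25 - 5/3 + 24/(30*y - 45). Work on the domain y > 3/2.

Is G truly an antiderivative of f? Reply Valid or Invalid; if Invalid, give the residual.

d/dy[G] = -12/(4*y**4 - 8*y**3 - 3*y**2 + 9*y)
This equals f(y) exactly, so the claim holds.

Valid - the claim checks out under differentiation.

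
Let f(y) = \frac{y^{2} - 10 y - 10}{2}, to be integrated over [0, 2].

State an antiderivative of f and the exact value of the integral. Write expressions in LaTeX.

Antiderivative: F(y) = \frac{y^{3}}{6} - \frac{5 y^{2}}{2} - 5 y; value = - \frac{56}{3}

Check any antiderivative F(y) by computing F'(y) and comparing it with f(y).
F(y) = \frac{y^{3}}{6} - \frac{5 y^{2}}{2} - 5 y is an antiderivative of f.
Check: d/dy[\frac{y^{3}}{6} - \frac{5 y^{2}}{2} - 5 y] = \frac{y^{2}}{2} - 5 y - 5, which equals f(y).
F(2) = - \frac{56}{3}; F(0) = 0.
Integral = F(2) - F(0) = - \frac{56}{3}.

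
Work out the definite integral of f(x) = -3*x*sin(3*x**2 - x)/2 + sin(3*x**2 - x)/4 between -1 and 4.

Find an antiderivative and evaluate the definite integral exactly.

Antiderivative: F(x) = cos(3*x**2 - x)/4; value = -cos(4)/4 + cos(44)/4

The substitution u = 3*x**2 - x works: f is exactly (dF/du)*(du/dx) for that inner function.
F(x) = cos(3*x**2 - x)/4 is an antiderivative of f.
Check: d/dx[cos(3*x**2 - x)/4] = -3*x*sin(3*x**2 - x)/2 + sin(3*x**2 - x)/4 = f(x).
F(4) = cos(44)/4; F(-1) = cos(4)/4.
Integral = F(4) - F(-1) = -cos(4)/4 + cos(44)/4.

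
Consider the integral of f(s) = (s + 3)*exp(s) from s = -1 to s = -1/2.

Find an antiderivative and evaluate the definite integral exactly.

Antiderivative: F(s) = (s + 2)*exp(s); value = -exp(-1) + 3*exp(-1/2)/2

Recognize the product-rule pattern: f = u'v + uv' with u = s + 2, v = exp(s), so integration by parts undoes it.
F(s) = (s + 2)*exp(s) is an antiderivative of f.
Check: d/ds[(s + 2)*exp(s)] = s*exp(s) + 3*exp(s), which equals f(s).
F(-1/2) = 3*exp(-1/2)/2; F(-1) = exp(-1).
Integral = F(-1/2) - F(-1) = -exp(-1) + 3*exp(-1/2)/2.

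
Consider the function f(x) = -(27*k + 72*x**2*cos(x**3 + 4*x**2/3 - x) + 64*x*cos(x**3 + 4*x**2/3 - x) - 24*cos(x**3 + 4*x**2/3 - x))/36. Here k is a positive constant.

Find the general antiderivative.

F(x) = -3*k*x/4 - 2*sin(x**3 + 4*x**2/3 - x)/3 + C

Any candidate F(x) must reproduce f(x) exactly when differentiated.
Check: d/dx[-3*k*x/4 - 2*sin(x**3 + 4*x**2/3 - x)/3] = -3*k/4 - 2*x**2*cos(x**3 + 4*x**2/3 - x) - 16*x*cos(x**3 + 4*x**2/3 - x)/9 + 2*cos(x**3 + 4*x**2/3 - x)/3, which equals f(x).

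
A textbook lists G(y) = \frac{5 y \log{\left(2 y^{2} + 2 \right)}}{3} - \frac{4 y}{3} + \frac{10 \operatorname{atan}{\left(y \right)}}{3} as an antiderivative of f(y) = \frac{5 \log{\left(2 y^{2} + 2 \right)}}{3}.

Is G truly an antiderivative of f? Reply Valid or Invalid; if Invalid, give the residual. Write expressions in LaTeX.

Invalid: d/dy[G] - f = 2, which is not 0.

d/dy[G] = \frac{5 \log{\left(y^{2} + 1 \right)}}{3} + \frac{5 \log{\left(2 \right)}}{3} + 2
d/dy[G] - f(y) = 2 != 0.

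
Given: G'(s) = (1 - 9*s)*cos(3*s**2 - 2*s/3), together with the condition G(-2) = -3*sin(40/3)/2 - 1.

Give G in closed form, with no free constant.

G(s) = -3*sin(3*s**2 - 2*s/3)/2 - 1

G'(s) matches the chain-rule pattern g'(h)*h' with inner function h(s) = 3*s**2 - 2*s/3; substituting u = h(s) collapses the integral.
A general antiderivative is -3*sin(3*s**2 - 2*s/3)/2 + C.
The condition gives C = -3*sin(40/3)/2 - 1 - (-3*sin(40/3)/2) = -1.
So G(s) = -3*sin(3*s**2 - 2*s/3)/2 - 1.
Check: d/ds[-3*sin(3*s**2 - 2*s/3)/2 - 1] = -9*s*cos(3*s**2 - 2*s/3) + cos(3*s**2 - 2*s/3), which equals G'(s).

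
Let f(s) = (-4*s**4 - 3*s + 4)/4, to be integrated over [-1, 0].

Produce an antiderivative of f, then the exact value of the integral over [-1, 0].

Antiderivative: F(s) = -s**5/5 - 3*s**2/8 + s; value = 47/40

Any candidate F(s) must reproduce f(s) exactly when differentiated.
F(s) = -s**5/5 - 3*s**2/8 + s is an antiderivative of f.
Check: d/ds[-s**5/5 - 3*s**2/8 + s] = -s**4 - 3*s/4 + 1, which equals f(s).
F(0) = 0; F(-1) = -47/40.
Integral = F(0) - F(-1) = 47/40.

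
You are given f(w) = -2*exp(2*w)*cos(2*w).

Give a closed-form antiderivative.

An antiderivative is F(w) = (-sin(2*w) - cos(2*w))*exp(2*w)/2.

A first test for any F(w): its w-derivative must equal f(w) identically.
Check: d/dw[(-sin(2*w) - cos(2*w))*exp(2*w)/2] = -2*exp(2*w)*cos(2*w) = f(w).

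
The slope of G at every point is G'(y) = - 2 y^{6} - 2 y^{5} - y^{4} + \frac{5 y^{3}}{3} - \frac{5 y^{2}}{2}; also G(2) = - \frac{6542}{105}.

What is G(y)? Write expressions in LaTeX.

G(y) = \frac{- 120 y^{7} - 140 y^{6} - 84 y^{5} + 175 y^{4} - 350 y^{3} + 840}{420}

Integrate term by term and add the pieces.
A general antiderivative is - \frac{2 y^{7}}{7} - \frac{y^{6}}{3} - \frac{y^{5}}{5} + \frac{5 y^{4}}{12} - \frac{5 y^{3}}{6} + C.
The condition gives C = - \frac{6542}{105} - (- \frac{6752}{105}) = 2.
So G(y) = \frac{- 120 y^{7} - 140 y^{6} - 84 y^{5} + 175 y^{4} - 350 y^{3} + 840}{420}.
Check: d/dy[\frac{- 120 y^{7} - 140 y^{6} - 84 y^{5} + 175 y^{4} - 350 y^{3} + 840}{420}] = - 2 y^{6} - 2 y^{5} - y^{4} + \frac{5 y^{3}}{3} - \frac{5 y^{2}}{2} = G'(y).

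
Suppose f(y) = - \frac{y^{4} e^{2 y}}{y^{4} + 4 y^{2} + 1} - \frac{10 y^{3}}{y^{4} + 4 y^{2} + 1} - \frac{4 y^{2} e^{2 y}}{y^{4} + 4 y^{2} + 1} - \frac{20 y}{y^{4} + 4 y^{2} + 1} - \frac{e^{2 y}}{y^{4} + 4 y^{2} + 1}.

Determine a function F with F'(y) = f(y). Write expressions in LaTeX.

The integrand splits into summands that can be handled one at a time.
Check: d/dy[- \frac{e^{2 y}}{2} - \frac{5 \log{\left(\frac{y^{4}}{2} + 2 y^{2} + \frac{1}{2} \right)}}{2}] = \frac{- y^{4} e^{2 y} - 10 y^{3} - 4 y^{2} e^{2 y} - 20 y - e^{2 y}}{y^{4} + 4 y^{2} + 1}, which equals f(y).

An antiderivative is F(y) = - \frac{e^{2 y}}{2} - \frac{5 \log{\left(\frac{y^{4}}{2} + 2 y^{2} + \frac{1}{2} \right)}}{2}.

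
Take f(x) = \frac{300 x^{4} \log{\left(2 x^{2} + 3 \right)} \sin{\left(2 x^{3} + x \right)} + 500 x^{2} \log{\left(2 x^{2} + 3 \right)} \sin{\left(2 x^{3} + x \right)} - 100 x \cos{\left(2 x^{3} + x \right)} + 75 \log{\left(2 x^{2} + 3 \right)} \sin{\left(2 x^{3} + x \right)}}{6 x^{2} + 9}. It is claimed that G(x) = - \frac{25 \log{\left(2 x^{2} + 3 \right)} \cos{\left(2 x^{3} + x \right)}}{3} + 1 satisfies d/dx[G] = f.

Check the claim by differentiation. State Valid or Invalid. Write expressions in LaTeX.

d/dx[G] = \frac{300 x^{4} \log{\left(2 x^{2} + 3 \right)} \sin{\left(2 x^{3} + x \right)} + 500 x^{2} \log{\left(2 x^{2} + 3 \right)} \sin{\left(2 x^{3} + x \right)} - 100 x \cos{\left(2 x^{3} + x \right)} + 75 \log{\left(2 x^{2} + 3 \right)} \sin{\left(2 x^{3} + x \right)}}{6 x^{2} + 9}
This equals f(x) exactly, so the claim holds.

Valid - differentiating G returns exactly f.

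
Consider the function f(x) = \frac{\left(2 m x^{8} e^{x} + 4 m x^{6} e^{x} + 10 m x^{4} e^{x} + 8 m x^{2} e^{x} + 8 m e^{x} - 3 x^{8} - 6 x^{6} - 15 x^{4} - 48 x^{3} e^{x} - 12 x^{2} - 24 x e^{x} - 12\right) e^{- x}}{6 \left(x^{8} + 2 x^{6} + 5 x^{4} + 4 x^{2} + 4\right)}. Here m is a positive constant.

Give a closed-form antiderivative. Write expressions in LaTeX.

Since d/dx undoes antidifferentiation here, F'(x) = f(x) is required of F(x).
Check: d/dx[\frac{m x}{3} + \frac{e^{- x}}{2} + \frac{2}{x^{4} + x^{2} + 2}] = \frac{2 m x^{8} e^{x} + 4 m x^{6} e^{x} + 10 m x^{4} e^{x} + 8 m x^{2} e^{x} + 8 m e^{x} - 3 x^{8} - 6 x^{6} - 15 x^{4} - 48 x^{3} e^{x} - 12 x^{2} - 24 x e^{x} - 12}{6 x^{8} e^{x} + 12 x^{6} e^{x} + 30 x^{4} e^{x} + 24 x^{2} e^{x} + 24 e^{x}}, which equals f(x).

An antiderivative is F(x) = \frac{m x}{3} + \frac{e^{- x}}{2} + \frac{2}{x^{4} + x^{2} + 2}.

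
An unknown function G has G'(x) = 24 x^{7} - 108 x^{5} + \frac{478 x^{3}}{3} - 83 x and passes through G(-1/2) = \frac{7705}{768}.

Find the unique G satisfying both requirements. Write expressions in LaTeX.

G(x) = - \frac{2 x^{4}}{3} - x^{2} + 3 \left(\frac{3}{2} - x^{2}\right)^{4} + 3

The integrand splits into summands that can be handled one at a time.
A general antiderivative is - \frac{2 x^{4}}{3} - x^{2} + 3 \left(\frac{3}{2} - x^{2}\right)^{4} + 1 + C.
The condition gives C = \frac{7705}{768} - (\frac{6169}{768}) = 2.
So G(x) = - \frac{2 x^{4}}{3} - x^{2} + 3 \left(\frac{3}{2} - x^{2}\right)^{4} + 3.
Check: d/dx[- \frac{2 x^{4}}{3} - x^{2} + 3 \left(\frac{3}{2} - x^{2}\right)^{4} + 3] = 24 x^{7} - 108 x^{5} + \frac{478 x^{3}}{3} - 83 x = G'(x).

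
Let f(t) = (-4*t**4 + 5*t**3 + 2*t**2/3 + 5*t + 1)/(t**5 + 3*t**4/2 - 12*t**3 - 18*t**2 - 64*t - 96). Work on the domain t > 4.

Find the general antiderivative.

F(t) = -2017*log(t - 4)/2640 + 674*log(t + 3/2)/1375 - 4057*log(t + 4)/1200 - 259*log(t**2 + 4)/1500 + 317*atan(t/2)/500 + C

The denominator factors as 3*(t - 4)*(t + 4)*(2*t + 3)*(t**2 + 4); partial fractions split f into directly integrable pieces: -(259*t - 951)/(750*(t**2 + 4)) + 1348/(1375*(2*t + 3)) - 4057/(1200*(t + 4)) - 2017/(2640*(t - 4)).
Check: d/dt[-2017*log(t - 4)/2640 + 674*log(t + 3/2)/1375 - 4057*log(t + 4)/1200 - 259*log(t**2 + 4)/1500 + 317*atan(t/2)/500] = (-24*t**4 + 30*t**3 + 4*t**2 + 30*t + 6)/(6*t**5 + 9*t**4 - 72*t**3 - 108*t**2 - 384*t - 576), which equals f(t).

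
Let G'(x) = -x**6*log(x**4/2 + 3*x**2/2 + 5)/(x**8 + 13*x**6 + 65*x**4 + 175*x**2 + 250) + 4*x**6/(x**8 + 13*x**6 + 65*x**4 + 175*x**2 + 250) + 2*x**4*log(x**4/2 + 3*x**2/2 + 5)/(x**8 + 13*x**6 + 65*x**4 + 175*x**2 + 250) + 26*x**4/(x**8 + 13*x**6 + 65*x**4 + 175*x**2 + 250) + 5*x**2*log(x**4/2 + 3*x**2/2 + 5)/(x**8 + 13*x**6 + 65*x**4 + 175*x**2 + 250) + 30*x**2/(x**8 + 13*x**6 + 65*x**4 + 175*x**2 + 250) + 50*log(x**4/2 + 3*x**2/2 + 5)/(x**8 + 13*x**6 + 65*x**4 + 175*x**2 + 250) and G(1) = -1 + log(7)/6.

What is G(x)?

The integrand splits into summands that can be handled one at a time.
A general antiderivative is x*log(x**4/2 + 3*x**2/2 + 5)/(2*(x**2/2 + 5/2)) + C.
The condition gives C = -1 + log(7)/6 - (log(7)/6) = -1.
So G(x) = (-x**2 + x*log(x**4/2 + 3*x**2/2 + 5) - 5)/(x**2 + 5).
Check: d/dx[(-x**2 + x*log(x**4/2 + 3*x**2/2 + 5) - 5)/(x**2 + 5)] = (-x**6*log(x**4/2 + 3*x**2/2 + 5) + 4*x**6 + 2*x**4*log(x**4/2 + 3*x**2/2 + 5) + 26*x**4 + 5*x**2*log(x**4/2 + 3*x**2/2 + 5) + 30*x**2 + 50*log(x**4/2 + 3*x**2/2 + 5))/(x**8 + 13*x**6 + 65*x**4 + 175*x**2 + 250), which equals G'(x).

G(x) = (-x**2 + x*log(x**4/2 + 3*x**2/2 + 5) - 5)/(x**2 + 5)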